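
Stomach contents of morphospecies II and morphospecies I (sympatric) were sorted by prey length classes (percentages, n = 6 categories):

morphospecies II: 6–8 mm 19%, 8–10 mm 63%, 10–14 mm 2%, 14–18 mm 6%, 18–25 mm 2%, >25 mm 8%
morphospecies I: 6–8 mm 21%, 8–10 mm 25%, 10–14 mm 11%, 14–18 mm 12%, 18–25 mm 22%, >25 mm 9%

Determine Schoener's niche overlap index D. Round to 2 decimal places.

0.62

Convert percentages to proportions (divide by 100).
Σ|p₁ᵢ − p₂ᵢ| = 0.02 + 0.38 + 0.09 + 0.06 + 0.20 + 0.01 = 0.76
D = 1 − ½ × 0.76 = 1 − 0.380 = 0.6200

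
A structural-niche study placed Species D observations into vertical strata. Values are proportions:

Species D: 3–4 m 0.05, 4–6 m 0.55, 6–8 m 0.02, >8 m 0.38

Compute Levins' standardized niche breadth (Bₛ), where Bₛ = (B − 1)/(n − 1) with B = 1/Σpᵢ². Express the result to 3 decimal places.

Σpᵢ² = 0.05² + 0.55² + 0.02² + 0.38² = 0.0025 + 0.3025 + 0.0004 + 0.1444 = 0.4498
B = 1 / 0.4498 = 2.22321
Bₛ = (B − 1)/(n − 1) = (2.22321 − 1)/(4 − 1) = 1.22321/3 = 0.40774

0.408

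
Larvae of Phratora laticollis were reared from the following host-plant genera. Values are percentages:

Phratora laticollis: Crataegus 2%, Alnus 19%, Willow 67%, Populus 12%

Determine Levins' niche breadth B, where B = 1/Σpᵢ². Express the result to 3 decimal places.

Convert percentages to proportions (divide by 100).
Σpᵢ² = 0.02² + 0.19² + 0.67² + 0.12² = 0.0004 + 0.0361 + 0.4489 + 0.0144 = 0.4998
B = 1 / 0.4998 = 2.00080

2.001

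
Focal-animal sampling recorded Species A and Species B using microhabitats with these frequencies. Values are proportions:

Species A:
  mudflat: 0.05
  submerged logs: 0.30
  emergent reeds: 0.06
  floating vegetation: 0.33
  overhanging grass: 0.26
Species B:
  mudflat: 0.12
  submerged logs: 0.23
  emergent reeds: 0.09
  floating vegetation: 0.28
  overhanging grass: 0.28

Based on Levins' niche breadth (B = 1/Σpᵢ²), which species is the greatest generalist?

Species B

Σp_Aᵢ² = 0.05² + 0.30² + 0.06² + 0.33² + 0.26² = 0.0025 + 0.0900 + 0.0036 + 0.1089 + 0.0676 = 0.2726
B_A = 1 / 0.2726 = 3.6684
Σp_Bᵢ² = 0.12² + 0.23² + 0.09² + 0.28² + 0.28² = 0.0144 + 0.0529 + 0.0081 + 0.0784 + 0.0784 = 0.2322
B_B = 1 / 0.2322 = 4.3066
Highest B → broadest niche (most generalist): Species B (B = 4.31).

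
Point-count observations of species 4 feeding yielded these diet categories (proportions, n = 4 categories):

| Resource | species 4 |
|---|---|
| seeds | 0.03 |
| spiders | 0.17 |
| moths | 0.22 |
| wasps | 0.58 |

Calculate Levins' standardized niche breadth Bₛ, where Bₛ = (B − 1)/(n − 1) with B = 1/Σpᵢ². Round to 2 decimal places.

0.47

Σpᵢ² = 0.03² + 0.17² + 0.22² + 0.58² = 0.0009 + 0.0289 + 0.0484 + 0.3364 = 0.4146
B = 1 / 0.4146 = 2.4120
Bₛ = (B − 1)/(n − 1) = (2.4120 − 1)/(4 − 1) = 1.4120/3 = 0.4707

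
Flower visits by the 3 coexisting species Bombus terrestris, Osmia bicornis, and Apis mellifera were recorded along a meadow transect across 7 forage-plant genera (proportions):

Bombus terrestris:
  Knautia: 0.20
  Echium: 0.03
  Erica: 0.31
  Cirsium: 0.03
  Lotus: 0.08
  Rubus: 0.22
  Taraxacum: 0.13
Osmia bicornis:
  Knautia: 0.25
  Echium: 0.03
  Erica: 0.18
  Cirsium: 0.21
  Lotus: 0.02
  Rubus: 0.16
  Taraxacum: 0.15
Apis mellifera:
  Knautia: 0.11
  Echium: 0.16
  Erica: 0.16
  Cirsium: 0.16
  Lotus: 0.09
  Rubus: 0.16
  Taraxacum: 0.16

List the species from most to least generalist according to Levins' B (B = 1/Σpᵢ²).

Apis mellifera > Osmia bicornis > Bombus terrestris

Σp_terrᵢ² = 0.20² + 0.03² + 0.31² + 0.03² + 0.08² + 0.22² + 0.13² = 0.0400 + 0.0009 + 0.0961 + 0.0009 + 0.0064 + 0.0484 + 0.0169 = 0.2096
B_terr = 1 / 0.2096 = 4.7710
Σp_bicoᵢ² = 0.25² + 0.03² + 0.18² + 0.21² + 0.02² + 0.16² + 0.15² = 0.0625 + 0.0009 + 0.0324 + 0.0441 + 0.0004 + 0.0256 + 0.0225 = 0.1884
B_bico = 1 / 0.1884 = 5.3079
Σp_mellᵢ² = 0.11² + 0.16² + 0.16² + 0.16² + 0.09² + 0.16² + 0.16² = 0.0121 + 0.0256 + 0.0256 + 0.0256 + 0.0081 + 0.0256 + 0.0256 = 0.1482
B_mell = 1 / 0.1482 = 6.7476
Ranking by B (broadest → narrowest): Apis mellifera (6.75) > Osmia bicornis (5.31) > Bombus terrestris (4.77)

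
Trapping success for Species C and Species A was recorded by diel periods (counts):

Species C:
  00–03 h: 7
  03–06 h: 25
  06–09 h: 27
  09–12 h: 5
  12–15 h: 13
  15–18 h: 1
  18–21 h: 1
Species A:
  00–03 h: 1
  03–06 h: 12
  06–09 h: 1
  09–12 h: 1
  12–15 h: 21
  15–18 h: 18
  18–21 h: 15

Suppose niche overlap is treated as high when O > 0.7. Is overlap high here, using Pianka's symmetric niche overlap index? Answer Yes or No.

Proportions for Species C (n=79): 7/79=0.0886, 25/79=0.3165, 27/79=0.3418, 5/79=0.0633, 13/79=0.1646, 1/79=0.0127, 1/79=0.0127
Proportions for Species A (n=69): 1/69=0.0145, 12/69=0.1739, 1/69=0.0145, 1/69=0.0145, 21/69=0.3043, 18/69=0.2609, 15/69=0.2174
Σ p₁ᵢp₂ᵢ = 0.001285 + 0.055039 + 0.004956 + 0.000918 + 0.050088 + 0.003313 + 0.002761 = 0.118360
Σp_1ᵢ² = 0.0886² + 0.3165² + 0.3418² + 0.0633² + 0.1646² + 0.0127² + 0.0127² = 0.007850 + 0.100172 + 0.116827 + 0.004007 + 0.027093 + 0.000161 + 0.000161 = 0.256271
Σp_2ᵢ² = 0.0145² + 0.1739² + 0.0145² + 0.0145² + 0.3043² + 0.2609² + 0.2174² = 0.000210 + 0.030241 + 0.000210 + 0.000210 + 0.092598 + 0.068069 + 0.047263 = 0.238801
O = 0.118360 / √(0.256271 × 0.238801) = 0.118360 / 0.2473818 = 0.4785
O = 0.4785 < 0.7 → No.

No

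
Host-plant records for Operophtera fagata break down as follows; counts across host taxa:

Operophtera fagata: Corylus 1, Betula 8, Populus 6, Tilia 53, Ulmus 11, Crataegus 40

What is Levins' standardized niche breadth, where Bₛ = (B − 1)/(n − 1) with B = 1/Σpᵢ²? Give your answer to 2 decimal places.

0.41

Proportions for Operophtera fagata (n=119): 1/119=0.0084, 8/119=0.0672, 6/119=0.0504, 53/119=0.4454, 11/119=0.0924, 40/119=0.3361
Σpᵢ² = 0.0084² + 0.0672² + 0.0504² + 0.4454² + 0.0924² + 0.3361² = 0.000071 + 0.004516 + 0.002540 + 0.198381 + 0.008538 + 0.112963 = 0.327009
B = 1 / 0.327009 = 3.0580
Bₛ = (B − 1)/(n − 1) = (3.0580 − 1)/(6 − 1) = 2.0580/5 = 0.4116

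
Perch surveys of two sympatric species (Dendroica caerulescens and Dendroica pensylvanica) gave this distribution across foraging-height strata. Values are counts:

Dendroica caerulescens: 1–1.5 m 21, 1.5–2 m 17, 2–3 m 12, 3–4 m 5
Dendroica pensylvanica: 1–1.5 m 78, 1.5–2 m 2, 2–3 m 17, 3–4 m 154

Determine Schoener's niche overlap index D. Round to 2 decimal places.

0.48

Proportions for Dendroica caerulescens (n=55): 21/55=0.3818, 17/55=0.3091, 12/55=0.2182, 5/55=0.0909
Proportions for Dendroica pensylvanica (n=251): 78/251=0.3108, 2/251=0.0080, 17/251=0.0677, 154/251=0.6135
Σ|p₁ᵢ − p₂ᵢ| = 0.0710 + 0.3011 + 0.1505 + 0.5226 = 1.0452
D = 1 − ½ × 1.0452 = 1 − 0.52260 = 0.47740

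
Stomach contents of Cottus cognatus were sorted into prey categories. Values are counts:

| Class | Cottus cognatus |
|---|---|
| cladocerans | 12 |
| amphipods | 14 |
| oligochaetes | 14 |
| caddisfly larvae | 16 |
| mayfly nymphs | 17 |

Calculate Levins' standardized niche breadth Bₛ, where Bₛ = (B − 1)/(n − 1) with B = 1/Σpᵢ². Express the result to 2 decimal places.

0.98

Proportions for Cottus cognatus (n=73): 12/73=0.1644, 14/73=0.1918, 14/73=0.1918, 16/73=0.2192, 17/73=0.2329
Σpᵢ² = 0.1644² + 0.1918² + 0.1918² + 0.2192² + 0.2329² = 0.027027 + 0.036787 + 0.036787 + 0.048049 + 0.054242 = 0.202892
B = 1 / 0.202892 = 4.9287
Bₛ = (B − 1)/(n − 1) = (4.9287 − 1)/(5 − 1) = 3.9287/4 = 0.9822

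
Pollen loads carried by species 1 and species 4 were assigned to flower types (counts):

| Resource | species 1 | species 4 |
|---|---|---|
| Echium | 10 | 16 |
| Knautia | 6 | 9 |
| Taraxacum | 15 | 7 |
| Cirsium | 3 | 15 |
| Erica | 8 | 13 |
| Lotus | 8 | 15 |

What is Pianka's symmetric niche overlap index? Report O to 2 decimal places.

Proportions for species 1 (n=50): 10/50=0.2000, 6/50=0.1200, 15/50=0.3000, 3/50=0.0600, 8/50=0.1600, 8/50=0.1600
Proportions for species 4 (n=75): 16/75=0.2133, 9/75=0.1200, 7/75=0.0933, 15/75=0.2000, 13/75=0.1733, 15/75=0.2000
Σ p₁ᵢp₂ᵢ = 0.042660 + 0.014400 + 0.027990 + 0.012000 + 0.027728 + 0.032000 = 0.156778
Σp_1ᵢ² = 0.2000² + 0.1200² + 0.3000² + 0.0600² + 0.1600² + 0.1600² = 0.040000 + 0.014400 + 0.090000 + 0.003600 + 0.025600 + 0.025600 = 0.199200
Σp_2ᵢ² = 0.2133² + 0.1200² + 0.0933² + 0.2000² + 0.1733² + 0.2000² = 0.045497 + 0.014400 + 0.008705 + 0.040000 + 0.030033 + 0.040000 = 0.178635
O = 0.156778 / √(0.199200 × 0.178635) = 0.156778 / 0.1886375 = 0.8311

0.83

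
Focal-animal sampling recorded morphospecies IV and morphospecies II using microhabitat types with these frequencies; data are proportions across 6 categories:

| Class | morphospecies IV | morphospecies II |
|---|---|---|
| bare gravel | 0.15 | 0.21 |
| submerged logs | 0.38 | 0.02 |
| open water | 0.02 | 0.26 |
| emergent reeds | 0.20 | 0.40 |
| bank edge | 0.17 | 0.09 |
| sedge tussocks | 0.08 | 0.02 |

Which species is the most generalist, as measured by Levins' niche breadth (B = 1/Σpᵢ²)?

morphospecies IV

Σp_IVᵢ² = 0.15² + 0.38² + 0.02² + 0.20² + 0.17² + 0.08² = 0.0225 + 0.1444 + 0.0004 + 0.0400 + 0.0289 + 0.0064 = 0.2426
B_IV = 1 / 0.2426 = 4.1220
Σp_IIᵢ² = 0.21² + 0.02² + 0.26² + 0.40² + 0.09² + 0.02² = 0.0441 + 0.0004 + 0.0676 + 0.1600 + 0.0081 + 0.0004 = 0.2806
B_II = 1 / 0.2806 = 3.5638
Highest B → broadest niche (most generalist): morphospecies IV (B = 4.12).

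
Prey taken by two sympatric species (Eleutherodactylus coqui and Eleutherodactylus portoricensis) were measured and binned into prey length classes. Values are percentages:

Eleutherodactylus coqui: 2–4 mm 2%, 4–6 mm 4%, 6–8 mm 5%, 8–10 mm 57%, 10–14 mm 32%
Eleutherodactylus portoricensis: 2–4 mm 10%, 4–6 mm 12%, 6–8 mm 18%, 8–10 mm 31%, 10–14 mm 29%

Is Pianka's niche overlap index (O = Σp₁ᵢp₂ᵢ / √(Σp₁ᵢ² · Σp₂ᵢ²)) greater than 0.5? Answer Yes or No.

Convert percentages to proportions (divide by 100).
Σ p₁ᵢp₂ᵢ = 0.0020 + 0.0048 + 0.0090 + 0.1767 + 0.0928 = 0.2853
Σp_1ᵢ² = 0.02² + 0.04² + 0.05² + 0.57² + 0.32² = 0.0004 + 0.0016 + 0.0025 + 0.3249 + 0.1024 = 0.4318
Σp_2ᵢ² = 0.10² + 0.12² + 0.18² + 0.31² + 0.29² = 0.0100 + 0.0144 + 0.0324 + 0.0961 + 0.0841 = 0.2370
O = 0.2853 / √(0.4318 × 0.2370) = 0.2853 / 0.31990 = 0.8918
O = 0.8918 > 0.5 → Yes.

Yes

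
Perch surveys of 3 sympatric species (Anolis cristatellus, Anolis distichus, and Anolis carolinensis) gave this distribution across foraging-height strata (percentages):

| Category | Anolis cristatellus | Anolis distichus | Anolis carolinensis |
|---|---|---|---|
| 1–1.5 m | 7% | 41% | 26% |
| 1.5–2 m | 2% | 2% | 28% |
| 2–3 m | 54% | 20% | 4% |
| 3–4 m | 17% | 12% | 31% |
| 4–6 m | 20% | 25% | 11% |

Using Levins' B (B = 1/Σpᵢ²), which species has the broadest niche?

Convert percentages to proportions (divide by 100).
Σp_crisᵢ² = 0.07² + 0.02² + 0.54² + 0.17² + 0.20² = 0.0049 + 0.0004 + 0.2916 + 0.0289 + 0.0400 = 0.3658
B_cris = 1 / 0.3658 = 2.7337
Σp_distᵢ² = 0.41² + 0.02² + 0.20² + 0.12² + 0.25² = 0.1681 + 0.0004 + 0.0400 + 0.0144 + 0.0625 = 0.2854
B_dist = 1 / 0.2854 = 3.5039
Σp_caroᵢ² = 0.26² + 0.28² + 0.04² + 0.31² + 0.11² = 0.0676 + 0.0784 + 0.0016 + 0.0961 + 0.0121 = 0.2558
B_caro = 1 / 0.2558 = 3.9093
Highest B → broadest niche (most generalist): Anolis carolinensis (B = 3.91).

Anolis carolinensis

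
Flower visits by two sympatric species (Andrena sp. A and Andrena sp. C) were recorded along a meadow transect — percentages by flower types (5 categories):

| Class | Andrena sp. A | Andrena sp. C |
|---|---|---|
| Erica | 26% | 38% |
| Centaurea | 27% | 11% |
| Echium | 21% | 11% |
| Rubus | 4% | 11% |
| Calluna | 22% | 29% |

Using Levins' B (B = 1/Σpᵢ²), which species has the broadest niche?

Andrena sp. A

Convert percentages to proportions (divide by 100).
Σp_Aᵢ² = 0.26² + 0.27² + 0.21² + 0.04² + 0.22² = 0.0676 + 0.0729 + 0.0441 + 0.0016 + 0.0484 = 0.2346
B_A = 1 / 0.2346 = 4.2626
Σp_Cᵢ² = 0.38² + 0.11² + 0.11² + 0.11² + 0.29² = 0.1444 + 0.0121 + 0.0121 + 0.0121 + 0.0841 = 0.2648
B_C = 1 / 0.2648 = 3.7764
Highest B → broadest niche (most generalist): Andrena sp. A (B = 4.26).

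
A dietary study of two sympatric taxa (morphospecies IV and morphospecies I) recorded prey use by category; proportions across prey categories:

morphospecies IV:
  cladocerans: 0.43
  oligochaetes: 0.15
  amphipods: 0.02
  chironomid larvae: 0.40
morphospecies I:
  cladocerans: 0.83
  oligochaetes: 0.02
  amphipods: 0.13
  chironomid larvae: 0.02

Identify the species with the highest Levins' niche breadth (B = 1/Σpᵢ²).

Σp_IVᵢ² = 0.43² + 0.15² + 0.02² + 0.40² = 0.1849 + 0.0225 + 0.0004 + 0.1600 = 0.3678
B_IV = 1 / 0.3678 = 2.7189
Σp_Iᵢ² = 0.83² + 0.02² + 0.13² + 0.02² = 0.6889 + 0.0004 + 0.0169 + 0.0004 = 0.7066
B_I = 1 / 0.7066 = 1.4152
Highest B → broadest niche (most generalist): morphospecies IV (B = 2.72).

morphospecies IV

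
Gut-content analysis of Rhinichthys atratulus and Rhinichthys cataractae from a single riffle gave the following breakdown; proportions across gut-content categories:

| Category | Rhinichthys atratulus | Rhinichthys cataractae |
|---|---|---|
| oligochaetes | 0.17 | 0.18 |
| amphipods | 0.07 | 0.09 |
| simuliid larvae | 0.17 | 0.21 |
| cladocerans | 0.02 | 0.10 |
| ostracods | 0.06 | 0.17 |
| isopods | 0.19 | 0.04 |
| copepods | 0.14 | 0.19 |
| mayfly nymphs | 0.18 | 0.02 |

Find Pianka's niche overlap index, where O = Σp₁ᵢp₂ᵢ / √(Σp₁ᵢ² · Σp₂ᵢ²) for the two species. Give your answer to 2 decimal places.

Σ p₁ᵢp₂ᵢ = 0.0306 + 0.0063 + 0.0357 + 0.0020 + 0.0102 + 0.0076 + 0.0266 + 0.0036 = 0.1226
Σp_1ᵢ² = 0.17² + 0.07² + 0.17² + 0.02² + 0.06² + 0.19² + 0.14² + 0.18² = 0.0289 + 0.0049 + 0.0289 + 0.0004 + 0.0036 + 0.0361 + 0.0196 + 0.0324 = 0.1548
Σp_2ᵢ² = 0.18² + 0.09² + 0.21² + 0.10² + 0.17² + 0.04² + 0.19² + 0.02² = 0.0324 + 0.0081 + 0.0441 + 0.0100 + 0.0289 + 0.0016 + 0.0361 + 0.0004 = 0.1616
O = 0.1226 / √(0.1548 × 0.1616) = 0.1226 / 0.15816 = 0.7752

0.78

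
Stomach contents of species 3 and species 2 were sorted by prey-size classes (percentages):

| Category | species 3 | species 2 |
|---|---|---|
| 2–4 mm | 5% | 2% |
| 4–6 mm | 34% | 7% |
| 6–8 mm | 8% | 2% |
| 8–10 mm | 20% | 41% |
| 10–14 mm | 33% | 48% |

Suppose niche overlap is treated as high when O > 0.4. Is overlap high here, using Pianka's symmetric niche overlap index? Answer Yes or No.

Convert percentages to proportions (divide by 100).
Σ p₁ᵢp₂ᵢ = 0.0010 + 0.0238 + 0.0016 + 0.0820 + 0.1584 = 0.2668
Σp_1ᵢ² = 0.05² + 0.34² + 0.08² + 0.20² + 0.33² = 0.0025 + 0.1156 + 0.0064 + 0.0400 + 0.1089 = 0.2734
Σp_2ᵢ² = 0.02² + 0.07² + 0.02² + 0.41² + 0.48² = 0.0004 + 0.0049 + 0.0004 + 0.1681 + 0.2304 = 0.4042
O = 0.2668 / √(0.2734 × 0.4042) = 0.2668 / 0.33243 = 0.8026
O = 0.8026 > 0.4 → Yes.

Yes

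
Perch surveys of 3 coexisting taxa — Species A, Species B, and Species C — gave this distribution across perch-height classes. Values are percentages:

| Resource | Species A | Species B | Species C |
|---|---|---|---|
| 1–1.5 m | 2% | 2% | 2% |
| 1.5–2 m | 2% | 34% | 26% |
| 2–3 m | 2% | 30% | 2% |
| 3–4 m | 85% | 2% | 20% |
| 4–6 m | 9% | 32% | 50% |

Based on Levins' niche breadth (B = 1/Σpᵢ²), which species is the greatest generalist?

Species B

Convert percentages to proportions (divide by 100).
Σp_Aᵢ² = 0.02² + 0.02² + 0.02² + 0.85² + 0.09² = 0.0004 + 0.0004 + 0.0004 + 0.7225 + 0.0081 = 0.7318
B_A = 1 / 0.7318 = 1.3665
Σp_Bᵢ² = 0.02² + 0.34² + 0.30² + 0.02² + 0.32² = 0.0004 + 0.1156 + 0.0900 + 0.0004 + 0.1024 = 0.3088
B_B = 1 / 0.3088 = 3.2383
Σp_Cᵢ² = 0.02² + 0.26² + 0.02² + 0.20² + 0.50² = 0.0004 + 0.0676 + 0.0004 + 0.0400 + 0.2500 = 0.3584
B_C = 1 / 0.3584 = 2.7902
Highest B → broadest niche (most generalist): Species B (B = 3.24).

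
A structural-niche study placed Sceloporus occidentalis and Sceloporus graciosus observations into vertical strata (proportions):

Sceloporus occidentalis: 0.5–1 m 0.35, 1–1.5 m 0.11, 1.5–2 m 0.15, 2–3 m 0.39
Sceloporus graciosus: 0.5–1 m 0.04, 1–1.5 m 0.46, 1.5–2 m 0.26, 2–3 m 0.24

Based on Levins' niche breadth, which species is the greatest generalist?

Σp_occiᵢ² = 0.35² + 0.11² + 0.15² + 0.39² = 0.1225 + 0.0121 + 0.0225 + 0.1521 = 0.3092
B_occi = 1 / 0.3092 = 3.2342
Σp_gracᵢ² = 0.04² + 0.46² + 0.26² + 0.24² = 0.0016 + 0.2116 + 0.0676 + 0.0576 = 0.3384
B_grac = 1 / 0.3384 = 2.9551
Highest B → broadest niche (most generalist): Sceloporus occidentalis (B = 3.23).

Sceloporus occidentalis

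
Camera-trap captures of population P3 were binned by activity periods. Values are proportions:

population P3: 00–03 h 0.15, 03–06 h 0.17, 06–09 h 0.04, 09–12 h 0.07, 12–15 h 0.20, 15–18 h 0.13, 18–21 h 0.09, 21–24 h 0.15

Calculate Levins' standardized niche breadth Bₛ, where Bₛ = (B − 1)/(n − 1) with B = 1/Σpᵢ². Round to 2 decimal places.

Σpᵢ² = 0.15² + 0.17² + 0.04² + 0.07² + 0.20² + 0.13² + 0.09² + 0.15² = 0.0225 + 0.0289 + 0.0016 + 0.0049 + 0.0400 + 0.0169 + 0.0081 + 0.0225 = 0.1454
B = 1 / 0.1454 = 6.8776
Bₛ = (B − 1)/(n − 1) = (6.8776 − 1)/(8 − 1) = 5.8776/7 = 0.8397

0.84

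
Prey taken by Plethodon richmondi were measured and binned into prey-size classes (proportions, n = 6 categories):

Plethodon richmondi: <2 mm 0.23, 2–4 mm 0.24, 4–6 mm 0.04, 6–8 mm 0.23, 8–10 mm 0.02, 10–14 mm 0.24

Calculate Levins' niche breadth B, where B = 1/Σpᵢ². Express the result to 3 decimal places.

Σpᵢ² = 0.23² + 0.24² + 0.04² + 0.23² + 0.02² + 0.24² = 0.0529 + 0.0576 + 0.0016 + 0.0529 + 0.0004 + 0.0576 = 0.2230
B = 1 / 0.2230 = 4.48430

4.484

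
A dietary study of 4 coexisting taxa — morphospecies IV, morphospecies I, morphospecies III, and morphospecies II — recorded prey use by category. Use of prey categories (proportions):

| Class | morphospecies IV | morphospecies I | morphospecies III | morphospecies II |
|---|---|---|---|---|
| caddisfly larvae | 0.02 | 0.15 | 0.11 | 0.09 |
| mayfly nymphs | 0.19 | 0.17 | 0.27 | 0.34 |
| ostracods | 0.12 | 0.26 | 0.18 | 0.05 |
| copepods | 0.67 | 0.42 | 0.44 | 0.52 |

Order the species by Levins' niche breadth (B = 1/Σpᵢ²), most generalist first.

morphospecies I > morphospecies III > morphospecies II > morphospecies IV

Σp_IVᵢ² = 0.02² + 0.19² + 0.12² + 0.67² = 0.0004 + 0.0361 + 0.0144 + 0.4489 = 0.4998
B_IV = 1 / 0.4998 = 2.0008
Σp_Iᵢ² = 0.15² + 0.17² + 0.26² + 0.42² = 0.0225 + 0.0289 + 0.0676 + 0.1764 = 0.2954
B_I = 1 / 0.2954 = 3.3852
Σp_IIIᵢ² = 0.11² + 0.27² + 0.18² + 0.44² = 0.0121 + 0.0729 + 0.0324 + 0.1936 = 0.3110
B_III = 1 / 0.3110 = 3.2154
Σp_IIᵢ² = 0.09² + 0.34² + 0.05² + 0.52² = 0.0081 + 0.1156 + 0.0025 + 0.2704 = 0.3966
B_II = 1 / 0.3966 = 2.5214
Ranking by B (broadest → narrowest): morphospecies I (3.39) > morphospecies III (3.22) > morphospecies II (2.52) > morphospecies IV (2.00)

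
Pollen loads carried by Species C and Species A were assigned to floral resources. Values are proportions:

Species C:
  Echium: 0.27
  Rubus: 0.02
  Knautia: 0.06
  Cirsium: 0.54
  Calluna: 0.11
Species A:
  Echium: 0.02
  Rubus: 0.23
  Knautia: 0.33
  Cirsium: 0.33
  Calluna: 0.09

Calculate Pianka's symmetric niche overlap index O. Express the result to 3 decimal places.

Σ p₁ᵢp₂ᵢ = 0.0054 + 0.0046 + 0.0198 + 0.1782 + 0.0099 = 0.2179
Σp_1ᵢ² = 0.27² + 0.02² + 0.06² + 0.54² + 0.11² = 0.0729 + 0.0004 + 0.0036 + 0.2916 + 0.0121 = 0.3806
Σp_2ᵢ² = 0.02² + 0.23² + 0.33² + 0.33² + 0.09² = 0.0004 + 0.0529 + 0.1089 + 0.1089 + 0.0081 = 0.2792
O = 0.2179 / √(0.3806 × 0.2792) = 0.2179 / 0.325981 = 0.66844

0.668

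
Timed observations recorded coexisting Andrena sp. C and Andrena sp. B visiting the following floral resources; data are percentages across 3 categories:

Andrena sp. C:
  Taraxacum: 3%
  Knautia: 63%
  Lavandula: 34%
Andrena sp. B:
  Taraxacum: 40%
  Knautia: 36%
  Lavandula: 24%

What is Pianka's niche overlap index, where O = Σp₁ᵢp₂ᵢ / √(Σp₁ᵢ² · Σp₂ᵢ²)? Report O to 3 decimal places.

0.759

Convert percentages to proportions (divide by 100).
Σ p₁ᵢp₂ᵢ = 0.0120 + 0.2268 + 0.0816 = 0.3204
Σp_1ᵢ² = 0.03² + 0.63² + 0.34² = 0.0009 + 0.3969 + 0.1156 = 0.5134
Σp_2ᵢ² = 0.40² + 0.36² + 0.24² = 0.1600 + 0.1296 + 0.0576 = 0.3472
O = 0.3204 / √(0.5134 × 0.3472) = 0.3204 / 0.422200 = 0.75888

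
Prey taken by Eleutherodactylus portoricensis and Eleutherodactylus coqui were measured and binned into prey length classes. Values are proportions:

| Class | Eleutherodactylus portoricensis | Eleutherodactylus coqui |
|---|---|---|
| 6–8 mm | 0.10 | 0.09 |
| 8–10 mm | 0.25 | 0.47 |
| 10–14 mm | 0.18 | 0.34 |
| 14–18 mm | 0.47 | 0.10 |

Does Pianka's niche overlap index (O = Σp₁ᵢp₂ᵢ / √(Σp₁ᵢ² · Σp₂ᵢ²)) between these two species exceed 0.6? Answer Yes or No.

Σ p₁ᵢp₂ᵢ = 0.0090 + 0.1175 + 0.0612 + 0.0470 = 0.2347
Σp_1ᵢ² = 0.10² + 0.25² + 0.18² + 0.47² = 0.0100 + 0.0625 + 0.0324 + 0.2209 = 0.3258
Σp_2ᵢ² = 0.09² + 0.47² + 0.34² + 0.10² = 0.0081 + 0.2209 + 0.1156 + 0.0100 = 0.3546
O = 0.2347 / √(0.3258 × 0.3546) = 0.2347 / 0.33990 = 0.6905
O = 0.6905 > 0.6 → Yes.

Yes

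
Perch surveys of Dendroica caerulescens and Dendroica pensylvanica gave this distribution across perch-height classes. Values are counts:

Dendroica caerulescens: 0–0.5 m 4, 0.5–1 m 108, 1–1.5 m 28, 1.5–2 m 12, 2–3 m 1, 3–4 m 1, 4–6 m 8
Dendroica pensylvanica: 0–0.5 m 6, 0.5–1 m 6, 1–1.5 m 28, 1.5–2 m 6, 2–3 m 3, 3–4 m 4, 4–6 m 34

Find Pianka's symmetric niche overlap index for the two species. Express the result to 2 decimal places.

Proportions for Dendroica caerulescens (n=162): 4/162=0.0247, 108/162=0.6667, 28/162=0.1728, 12/162=0.0741, 1/162=0.0062, 1/162=0.0062, 8/162=0.0494
Proportions for Dendroica pensylvanica (n=87): 6/87=0.0690, 6/87=0.0690, 28/87=0.3218, 6/87=0.0690, 3/87=0.0345, 4/87=0.0460, 34/87=0.3908
Σ p₁ᵢp₂ᵢ = 0.001704 + 0.046002 + 0.055607 + 0.005113 + 0.000214 + 0.000285 + 0.019306 = 0.128231
Σp_1ᵢ² = 0.0247² + 0.6667² + 0.1728² + 0.0741² + 0.0062² + 0.0062² + 0.0494² = 0.000610 + 0.444489 + 0.029860 + 0.005491 + 0.000038 + 0.000038 + 0.002440 = 0.482966
Σp_2ᵢ² = 0.0690² + 0.0690² + 0.3218² + 0.0690² + 0.0345² + 0.0460² + 0.3908² = 0.004761 + 0.004761 + 0.103555 + 0.004761 + 0.001190 + 0.002116 + 0.152725 = 0.273869
O = 0.128231 / √(0.482966 × 0.273869) = 0.128231 / 0.3636886 = 0.3526

0.35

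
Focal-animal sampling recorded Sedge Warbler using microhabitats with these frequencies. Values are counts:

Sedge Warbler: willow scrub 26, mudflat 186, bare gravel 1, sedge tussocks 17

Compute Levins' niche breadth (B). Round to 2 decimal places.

Proportions for Sedge Warbler (n=230): 26/230=0.1130, 186/230=0.8087, 1/230=0.0043, 17/230=0.0739
Σpᵢ² = 0.1130² + 0.8087² + 0.0043² + 0.0739² = 0.012769 + 0.653996 + 0.000018 + 0.005461 = 0.672244
B = 1 / 0.672244 = 1.4876

1.49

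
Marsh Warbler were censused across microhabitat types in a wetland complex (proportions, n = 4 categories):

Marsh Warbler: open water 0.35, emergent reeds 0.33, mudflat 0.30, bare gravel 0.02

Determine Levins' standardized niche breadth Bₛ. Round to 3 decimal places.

0.703

Σpᵢ² = 0.35² + 0.33² + 0.30² + 0.02² = 0.1225 + 0.1089 + 0.0900 + 0.0004 = 0.3218
B = 1 / 0.3218 = 3.10752
Bₛ = (B − 1)/(n − 1) = (3.10752 − 1)/(4 − 1) = 2.10752/3 = 0.70251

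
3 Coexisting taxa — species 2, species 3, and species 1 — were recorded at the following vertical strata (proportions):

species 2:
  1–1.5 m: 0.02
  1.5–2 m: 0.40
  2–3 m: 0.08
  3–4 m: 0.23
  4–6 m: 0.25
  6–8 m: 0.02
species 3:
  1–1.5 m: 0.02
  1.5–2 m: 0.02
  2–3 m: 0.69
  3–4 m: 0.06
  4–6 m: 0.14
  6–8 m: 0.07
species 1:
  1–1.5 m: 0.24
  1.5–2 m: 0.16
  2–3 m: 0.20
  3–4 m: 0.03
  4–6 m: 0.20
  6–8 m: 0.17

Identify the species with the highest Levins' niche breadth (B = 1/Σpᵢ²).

Σp_2ᵢ² = 0.02² + 0.40² + 0.08² + 0.23² + 0.25² + 0.02² = 0.0004 + 0.1600 + 0.0064 + 0.0529 + 0.0625 + 0.0004 = 0.2826
B_2 = 1 / 0.2826 = 3.5386
Σp_3ᵢ² = 0.02² + 0.02² + 0.69² + 0.06² + 0.14² + 0.07² = 0.0004 + 0.0004 + 0.4761 + 0.0036 + 0.0196 + 0.0049 = 0.5050
B_3 = 1 / 0.5050 = 1.9802
Σp_1ᵢ² = 0.24² + 0.16² + 0.20² + 0.03² + 0.20² + 0.17² = 0.0576 + 0.0256 + 0.0400 + 0.0009 + 0.0400 + 0.0289 = 0.1930
B_1 = 1 / 0.1930 = 5.1813
Highest B → broadest niche (most generalist): species 1 (B = 5.18).

species 1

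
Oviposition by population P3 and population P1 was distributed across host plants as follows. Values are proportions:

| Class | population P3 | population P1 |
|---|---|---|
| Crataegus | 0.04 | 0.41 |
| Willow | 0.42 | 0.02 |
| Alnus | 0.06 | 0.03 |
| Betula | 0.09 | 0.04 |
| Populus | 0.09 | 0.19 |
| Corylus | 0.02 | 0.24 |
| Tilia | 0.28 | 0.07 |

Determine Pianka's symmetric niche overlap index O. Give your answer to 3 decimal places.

0.263

Σ p₁ᵢp₂ᵢ = 0.0164 + 0.0084 + 0.0018 + 0.0036 + 0.0171 + 0.0048 + 0.0196 = 0.0717
Σp_1ᵢ² = 0.04² + 0.42² + 0.06² + 0.09² + 0.09² + 0.02² + 0.28² = 0.0016 + 0.1764 + 0.0036 + 0.0081 + 0.0081 + 0.0004 + 0.0784 = 0.2766
Σp_2ᵢ² = 0.41² + 0.02² + 0.03² + 0.04² + 0.19² + 0.24² + 0.07² = 0.1681 + 0.0004 + 0.0009 + 0.0016 + 0.0361 + 0.0576 + 0.0049 = 0.2696
O = 0.0717 / √(0.2766 × 0.2696) = 0.0717 / 0.273078 = 0.26256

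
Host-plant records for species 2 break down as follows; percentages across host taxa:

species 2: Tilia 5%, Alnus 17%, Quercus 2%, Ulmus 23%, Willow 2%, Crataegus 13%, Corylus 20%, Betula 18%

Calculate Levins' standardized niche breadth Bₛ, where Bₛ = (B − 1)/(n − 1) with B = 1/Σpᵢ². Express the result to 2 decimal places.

0.68

Convert percentages to proportions (divide by 100).
Σpᵢ² = 0.05² + 0.17² + 0.02² + 0.23² + 0.02² + 0.13² + 0.20² + 0.18² = 0.0025 + 0.0289 + 0.0004 + 0.0529 + 0.0004 + 0.0169 + 0.0400 + 0.0324 = 0.1744
B = 1 / 0.1744 = 5.7339
Bₛ = (B − 1)/(n − 1) = (5.7339 − 1)/(8 − 1) = 4.7339/7 = 0.6763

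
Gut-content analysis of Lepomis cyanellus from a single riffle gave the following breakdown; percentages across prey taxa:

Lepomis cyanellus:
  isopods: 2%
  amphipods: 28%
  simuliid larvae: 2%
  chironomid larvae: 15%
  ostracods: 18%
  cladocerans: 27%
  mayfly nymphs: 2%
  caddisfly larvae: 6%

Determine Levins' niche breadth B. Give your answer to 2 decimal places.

4.74

Convert percentages to proportions (divide by 100).
Σpᵢ² = 0.02² + 0.28² + 0.02² + 0.15² + 0.18² + 0.27² + 0.02² + 0.06² = 0.0004 + 0.0784 + 0.0004 + 0.0225 + 0.0324 + 0.0729 + 0.0004 + 0.0036 = 0.2110
B = 1 / 0.2110 = 4.7393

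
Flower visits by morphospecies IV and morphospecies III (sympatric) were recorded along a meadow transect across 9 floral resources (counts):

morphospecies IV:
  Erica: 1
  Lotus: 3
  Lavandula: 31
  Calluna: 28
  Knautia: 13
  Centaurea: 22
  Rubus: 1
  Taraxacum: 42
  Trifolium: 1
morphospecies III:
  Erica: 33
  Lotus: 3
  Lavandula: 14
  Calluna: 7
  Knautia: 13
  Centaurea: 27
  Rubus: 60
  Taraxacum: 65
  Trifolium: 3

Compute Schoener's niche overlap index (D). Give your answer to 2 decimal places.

0.59

Proportions for morphospecies IV (n=142): 1/142=0.0070, 3/142=0.0211, 31/142=0.2183, 28/142=0.1972, 13/142=0.0915, 22/142=0.1549, 1/142=0.0070, 42/142=0.2958, 1/142=0.0070
Proportions for morphospecies III (n=225): 33/225=0.1467, 3/225=0.0133, 14/225=0.0622, 7/225=0.0311, 13/225=0.0578, 27/225=0.1200, 60/225=0.2667, 65/225=0.2889, 3/225=0.0133
Σ|p₁ᵢ − p₂ᵢ| = 0.1397 + 0.0078 + 0.1561 + 0.1661 + 0.0337 + 0.0349 + 0.2597 + 0.0069 + 0.0063 = 0.8112
D = 1 − ½ × 0.8112 = 1 − 0.40560 = 0.59440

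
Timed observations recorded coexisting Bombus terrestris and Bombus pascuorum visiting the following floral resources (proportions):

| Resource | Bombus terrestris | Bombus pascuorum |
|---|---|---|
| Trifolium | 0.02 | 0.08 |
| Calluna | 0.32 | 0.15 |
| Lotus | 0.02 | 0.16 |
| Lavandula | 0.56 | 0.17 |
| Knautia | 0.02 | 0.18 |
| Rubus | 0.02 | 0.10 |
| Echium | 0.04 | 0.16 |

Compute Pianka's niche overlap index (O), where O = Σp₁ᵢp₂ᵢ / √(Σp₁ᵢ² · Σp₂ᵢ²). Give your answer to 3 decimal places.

0.635

Σ p₁ᵢp₂ᵢ = 0.0016 + 0.0480 + 0.0032 + 0.0952 + 0.0036 + 0.0020 + 0.0064 = 0.1600
Σp_1ᵢ² = 0.02² + 0.32² + 0.02² + 0.56² + 0.02² + 0.02² + 0.04² = 0.0004 + 0.1024 + 0.0004 + 0.3136 + 0.0004 + 0.0004 + 0.0016 = 0.4192
Σp_2ᵢ² = 0.08² + 0.15² + 0.16² + 0.17² + 0.18² + 0.10² + 0.16² = 0.0064 + 0.0225 + 0.0256 + 0.0289 + 0.0324 + 0.0100 + 0.0256 = 0.1514
O = 0.1600 / √(0.4192 × 0.1514) = 0.1600 / 0.251926 = 0.63511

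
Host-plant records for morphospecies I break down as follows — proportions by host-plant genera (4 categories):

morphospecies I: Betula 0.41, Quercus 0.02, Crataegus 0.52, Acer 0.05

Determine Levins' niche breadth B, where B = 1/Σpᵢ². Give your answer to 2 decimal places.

2.27

Σpᵢ² = 0.41² + 0.02² + 0.52² + 0.05² = 0.1681 + 0.0004 + 0.2704 + 0.0025 = 0.4414
B = 1 / 0.4414 = 2.2655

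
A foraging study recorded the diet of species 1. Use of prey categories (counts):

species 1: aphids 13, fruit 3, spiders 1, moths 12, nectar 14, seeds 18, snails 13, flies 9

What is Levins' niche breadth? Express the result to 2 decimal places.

Proportions for species 1 (n=83): 13/83=0.1566, 3/83=0.0361, 1/83=0.0120, 12/83=0.1446, 14/83=0.1687, 18/83=0.2169, 13/83=0.1566, 9/83=0.1084
Σpᵢ² = 0.1566² + 0.0361² + 0.0120² + 0.1446² + 0.1687² + 0.2169² + 0.1566² + 0.1084² = 0.024524 + 0.001303 + 0.000144 + 0.020909 + 0.028460 + 0.047046 + 0.024524 + 0.011751 = 0.158661
B = 1 / 0.158661 = 6.3027

6.30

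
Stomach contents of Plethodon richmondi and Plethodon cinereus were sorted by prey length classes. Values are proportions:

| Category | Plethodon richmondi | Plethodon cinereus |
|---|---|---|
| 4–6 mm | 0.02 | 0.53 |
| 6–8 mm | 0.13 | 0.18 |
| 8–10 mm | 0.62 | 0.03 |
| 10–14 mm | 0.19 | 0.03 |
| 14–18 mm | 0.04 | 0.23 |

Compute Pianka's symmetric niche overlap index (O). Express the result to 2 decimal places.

Σ p₁ᵢp₂ᵢ = 0.0106 + 0.0234 + 0.0186 + 0.0057 + 0.0092 = 0.0675
Σp_1ᵢ² = 0.02² + 0.13² + 0.62² + 0.19² + 0.04² = 0.0004 + 0.0169 + 0.3844 + 0.0361 + 0.0016 = 0.4394
Σp_2ᵢ² = 0.53² + 0.18² + 0.03² + 0.03² + 0.23² = 0.2809 + 0.0324 + 0.0009 + 0.0009 + 0.0529 = 0.3680
O = 0.0675 / √(0.4394 × 0.3680) = 0.0675 / 0.40212 = 0.1679

0.17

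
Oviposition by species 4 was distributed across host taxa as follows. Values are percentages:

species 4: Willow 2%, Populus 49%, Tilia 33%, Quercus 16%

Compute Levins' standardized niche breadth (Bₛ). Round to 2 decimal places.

Convert percentages to proportions (divide by 100).
Σpᵢ² = 0.02² + 0.49² + 0.33² + 0.16² = 0.0004 + 0.2401 + 0.1089 + 0.0256 = 0.3750
B = 1 / 0.3750 = 2.6667
Bₛ = (B − 1)/(n − 1) = (2.6667 − 1)/(4 − 1) = 1.6667/3 = 0.5556

0.56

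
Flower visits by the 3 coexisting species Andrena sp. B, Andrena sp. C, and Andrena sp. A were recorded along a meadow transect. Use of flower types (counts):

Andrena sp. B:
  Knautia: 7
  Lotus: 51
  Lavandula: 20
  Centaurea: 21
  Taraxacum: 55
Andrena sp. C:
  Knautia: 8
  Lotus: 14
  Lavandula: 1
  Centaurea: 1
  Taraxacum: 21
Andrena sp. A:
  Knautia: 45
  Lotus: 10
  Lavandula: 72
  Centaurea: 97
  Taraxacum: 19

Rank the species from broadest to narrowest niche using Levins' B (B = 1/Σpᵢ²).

Proportions for Andrena sp. B (n=154): 7/154=0.0455, 51/154=0.3312, 20/154=0.1299, 21/154=0.1364, 55/154=0.3571
Proportions for Andrena sp. C (n=45): 8/45=0.1778, 14/45=0.3111, 1/45=0.0222, 1/45=0.0222, 21/45=0.4667
Proportions for Andrena sp. A (n=243): 45/243=0.1852, 10/243=0.0412, 72/243=0.2963, 97/243=0.3992, 19/243=0.0782
Σp_Bᵢ² = 0.0455² + 0.3312² + 0.1299² + 0.1364² + 0.3571² = 0.002070 + 0.109693 + 0.016874 + 0.018605 + 0.127520 = 0.274762
B_B = 1 / 0.274762 = 3.6395
Σp_Cᵢ² = 0.1778² + 0.3111² + 0.0222² + 0.0222² + 0.4667² = 0.031613 + 0.096783 + 0.000493 + 0.000493 + 0.217809 = 0.347191
B_C = 1 / 0.347191 = 2.8803
Σp_Aᵢ² = 0.1852² + 0.0412² + 0.2963² + 0.3992² + 0.0782² = 0.034299 + 0.001697 + 0.087794 + 0.159361 + 0.006115 = 0.289266
B_A = 1 / 0.289266 = 3.4570
Ranking by B (broadest → narrowest): Andrena sp. B (3.64) > Andrena sp. A (3.46) > Andrena sp. C (2.88)

Andrena sp. B > Andrena sp. A > Andrena sp. C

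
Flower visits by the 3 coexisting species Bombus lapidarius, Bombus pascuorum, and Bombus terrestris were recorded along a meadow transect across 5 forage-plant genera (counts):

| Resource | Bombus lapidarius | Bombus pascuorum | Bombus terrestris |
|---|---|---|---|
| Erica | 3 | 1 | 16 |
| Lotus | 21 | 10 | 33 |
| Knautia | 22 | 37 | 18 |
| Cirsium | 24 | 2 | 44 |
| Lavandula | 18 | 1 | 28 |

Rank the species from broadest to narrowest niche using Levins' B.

Bombus terrestris > Bombus lapidarius > Bombus pascuorum

Proportions for Bombus lapidarius (n=88): 3/88=0.0341, 21/88=0.2386, 22/88=0.2500, 24/88=0.2727, 18/88=0.2045
Proportions for Bombus pascuorum (n=51): 1/51=0.0196, 10/51=0.1961, 37/51=0.7255, 2/51=0.0392, 1/51=0.0196
Proportions for Bombus terrestris (n=139): 16/139=0.1151, 33/139=0.2374, 18/139=0.1295, 44/139=0.3165, 28/139=0.2014
Σp_lapiᵢ² = 0.0341² + 0.2386² + 0.2500² + 0.2727² + 0.2045² = 0.001163 + 0.056930 + 0.062500 + 0.074365 + 0.041820 = 0.236778
B_lapi = 1 / 0.236778 = 4.2234
Σp_pascᵢ² = 0.0196² + 0.1961² + 0.7255² + 0.0392² + 0.0196² = 0.000384 + 0.038455 + 0.526350 + 0.001537 + 0.000384 = 0.567110
B_pasc = 1 / 0.567110 = 1.7633
Σp_terrᵢ² = 0.1151² + 0.2374² + 0.1295² + 0.3165² + 0.2014² = 0.013248 + 0.056359 + 0.016770 + 0.100172 + 0.040562 = 0.227111
B_terr = 1 / 0.227111 = 4.4031
Ranking by B (broadest → narrowest): Bombus terrestris (4.40) > Bombus lapidarius (4.22) > Bombus pascuorum (1.76)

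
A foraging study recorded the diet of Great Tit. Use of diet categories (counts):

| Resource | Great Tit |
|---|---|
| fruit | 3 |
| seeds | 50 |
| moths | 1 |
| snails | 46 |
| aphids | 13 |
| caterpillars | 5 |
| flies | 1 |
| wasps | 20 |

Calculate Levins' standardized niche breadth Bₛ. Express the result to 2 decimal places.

Proportions for Great Tit (n=139): 3/139=0.0216, 50/139=0.3597, 1/139=0.0072, 46/139=0.3309, 13/139=0.0935, 5/139=0.0360, 1/139=0.0072, 20/139=0.1439
Σpᵢ² = 0.0216² + 0.3597² + 0.0072² + 0.3309² + 0.0935² + 0.0360² + 0.0072² + 0.1439² = 0.000467 + 0.129384 + 0.000052 + 0.109495 + 0.008742 + 0.001296 + 0.000052 + 0.020707 = 0.270195
B = 1 / 0.270195 = 3.7010
Bₛ = (B − 1)/(n − 1) = (3.7010 − 1)/(8 − 1) = 2.7010/7 = 0.3859

0.39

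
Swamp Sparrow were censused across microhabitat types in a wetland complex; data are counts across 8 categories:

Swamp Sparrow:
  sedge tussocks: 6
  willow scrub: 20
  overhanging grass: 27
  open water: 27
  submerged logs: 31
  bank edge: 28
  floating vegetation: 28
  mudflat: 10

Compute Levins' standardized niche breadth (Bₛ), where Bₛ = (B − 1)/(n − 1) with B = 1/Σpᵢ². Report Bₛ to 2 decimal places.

0.85

Proportions for Swamp Sparrow (n=177): 6/177=0.0339, 20/177=0.1130, 27/177=0.1525, 27/177=0.1525, 31/177=0.1751, 28/177=0.1582, 28/177=0.1582, 10/177=0.0565
Σpᵢ² = 0.0339² + 0.1130² + 0.1525² + 0.1525² + 0.1751² + 0.1582² + 0.1582² + 0.0565² = 0.001149 + 0.012769 + 0.023256 + 0.023256 + 0.030660 + 0.025027 + 0.025027 + 0.003192 = 0.144336
B = 1 / 0.144336 = 6.9283
Bₛ = (B − 1)/(n − 1) = (6.9283 − 1)/(8 − 1) = 5.9283/7 = 0.8469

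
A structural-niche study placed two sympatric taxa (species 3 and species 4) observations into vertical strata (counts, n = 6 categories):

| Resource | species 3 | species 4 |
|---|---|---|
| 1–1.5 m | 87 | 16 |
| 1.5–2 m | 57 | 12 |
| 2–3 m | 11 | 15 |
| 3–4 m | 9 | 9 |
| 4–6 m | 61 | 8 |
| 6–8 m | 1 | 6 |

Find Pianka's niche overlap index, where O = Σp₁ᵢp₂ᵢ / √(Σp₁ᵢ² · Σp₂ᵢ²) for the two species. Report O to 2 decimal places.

0.82

Proportions for species 3 (n=226): 87/226=0.3850, 57/226=0.2522, 11/226=0.0487, 9/226=0.0398, 61/226=0.2699, 1/226=0.0044
Proportions for species 4 (n=66): 16/66=0.2424, 12/66=0.1818, 15/66=0.2273, 9/66=0.1364, 8/66=0.1212, 6/66=0.0909
Σ p₁ᵢp₂ᵢ = 0.093324 + 0.045850 + 0.011070 + 0.005429 + 0.032712 + 0.000400 = 0.188785
Σp_1ᵢ² = 0.3850² + 0.2522² + 0.0487² + 0.0398² + 0.2699² + 0.0044² = 0.148225 + 0.063605 + 0.002372 + 0.001584 + 0.072846 + 0.000019 = 0.288651
Σp_2ᵢ² = 0.2424² + 0.1818² + 0.2273² + 0.1364² + 0.1212² + 0.0909² = 0.058758 + 0.033051 + 0.051665 + 0.018605 + 0.014689 + 0.008263 = 0.185031
O = 0.188785 / √(0.288651 × 0.185031) = 0.188785 / 0.2311047 = 0.8169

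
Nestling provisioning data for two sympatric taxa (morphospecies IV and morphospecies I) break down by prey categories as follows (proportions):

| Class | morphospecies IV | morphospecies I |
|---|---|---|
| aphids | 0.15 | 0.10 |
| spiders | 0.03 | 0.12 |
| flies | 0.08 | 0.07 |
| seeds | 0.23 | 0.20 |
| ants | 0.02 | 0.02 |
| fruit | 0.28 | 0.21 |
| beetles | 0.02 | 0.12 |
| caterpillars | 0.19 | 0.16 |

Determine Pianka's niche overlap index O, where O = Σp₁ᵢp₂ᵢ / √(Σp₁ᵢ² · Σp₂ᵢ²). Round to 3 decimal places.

Σ p₁ᵢp₂ᵢ = 0.0150 + 0.0036 + 0.0056 + 0.0460 + 0.0004 + 0.0588 + 0.0024 + 0.0304 = 0.1622
Σp_1ᵢ² = 0.15² + 0.03² + 0.08² + 0.23² + 0.02² + 0.28² + 0.02² + 0.19² = 0.0225 + 0.0009 + 0.0064 + 0.0529 + 0.0004 + 0.0784 + 0.0004 + 0.0361 = 0.1980
Σp_2ᵢ² = 0.10² + 0.12² + 0.07² + 0.20² + 0.02² + 0.21² + 0.12² + 0.16² = 0.0100 + 0.0144 + 0.0049 + 0.0400 + 0.0004 + 0.0441 + 0.0144 + 0.0256 = 0.1538
O = 0.1622 / √(0.1980 × 0.1538) = 0.1622 / 0.174506 = 0.92948

0.929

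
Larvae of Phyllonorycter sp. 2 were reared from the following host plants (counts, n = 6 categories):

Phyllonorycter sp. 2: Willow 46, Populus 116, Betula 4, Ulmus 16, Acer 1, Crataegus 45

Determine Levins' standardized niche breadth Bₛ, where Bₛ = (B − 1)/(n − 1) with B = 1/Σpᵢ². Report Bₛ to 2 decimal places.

0.38

Proportions for Phyllonorycter sp. 2 (n=228): 46/228=0.2018, 116/228=0.5088, 4/228=0.0175, 16/228=0.0702, 1/228=0.0044, 45/228=0.1974
Σpᵢ² = 0.2018² + 0.5088² + 0.0175² + 0.0702² + 0.0044² + 0.1974² = 0.040723 + 0.258877 + 0.000306 + 0.004928 + 0.000019 + 0.038967 = 0.343820
B = 1 / 0.343820 = 2.9085
Bₛ = (B − 1)/(n − 1) = (2.9085 − 1)/(6 − 1) = 1.9085/5 = 0.3817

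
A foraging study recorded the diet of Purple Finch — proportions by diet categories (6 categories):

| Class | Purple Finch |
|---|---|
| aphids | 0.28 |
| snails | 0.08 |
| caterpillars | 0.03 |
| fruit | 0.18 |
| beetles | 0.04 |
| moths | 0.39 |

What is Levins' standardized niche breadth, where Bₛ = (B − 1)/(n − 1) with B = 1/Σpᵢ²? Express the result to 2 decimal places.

Σpᵢ² = 0.28² + 0.08² + 0.03² + 0.18² + 0.04² + 0.39² = 0.0784 + 0.0064 + 0.0009 + 0.0324 + 0.0016 + 0.1521 = 0.2718
B = 1 / 0.2718 = 3.6792
Bₛ = (B − 1)/(n − 1) = (3.6792 − 1)/(6 − 1) = 2.6792/5 = 0.5358

0.54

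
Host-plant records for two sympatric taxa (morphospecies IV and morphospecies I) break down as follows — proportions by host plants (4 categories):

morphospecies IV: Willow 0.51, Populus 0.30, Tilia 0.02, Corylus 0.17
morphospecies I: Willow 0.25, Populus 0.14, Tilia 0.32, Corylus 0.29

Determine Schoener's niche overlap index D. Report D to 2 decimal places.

0.58

Σ|p₁ᵢ − p₂ᵢ| = 0.26 + 0.16 + 0.30 + 0.12 = 0.84
D = 1 − ½ × 0.84 = 1 − 0.420 = 0.5800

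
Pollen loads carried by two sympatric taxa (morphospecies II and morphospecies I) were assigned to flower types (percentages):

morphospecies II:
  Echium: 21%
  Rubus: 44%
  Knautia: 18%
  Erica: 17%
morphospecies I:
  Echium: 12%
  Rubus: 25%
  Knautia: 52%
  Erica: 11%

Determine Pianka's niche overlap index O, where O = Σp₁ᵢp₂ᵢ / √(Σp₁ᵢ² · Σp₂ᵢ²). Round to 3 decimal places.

Convert percentages to proportions (divide by 100).
Σ p₁ᵢp₂ᵢ = 0.0252 + 0.1100 + 0.0936 + 0.0187 = 0.2475
Σp_1ᵢ² = 0.21² + 0.44² + 0.18² + 0.17² = 0.0441 + 0.1936 + 0.0324 + 0.0289 = 0.2990
Σp_2ᵢ² = 0.12² + 0.25² + 0.52² + 0.11² = 0.0144 + 0.0625 + 0.2704 + 0.0121 = 0.3594
O = 0.2475 / √(0.2990 × 0.3594) = 0.2475 / 0.327812 = 0.75501

0.755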